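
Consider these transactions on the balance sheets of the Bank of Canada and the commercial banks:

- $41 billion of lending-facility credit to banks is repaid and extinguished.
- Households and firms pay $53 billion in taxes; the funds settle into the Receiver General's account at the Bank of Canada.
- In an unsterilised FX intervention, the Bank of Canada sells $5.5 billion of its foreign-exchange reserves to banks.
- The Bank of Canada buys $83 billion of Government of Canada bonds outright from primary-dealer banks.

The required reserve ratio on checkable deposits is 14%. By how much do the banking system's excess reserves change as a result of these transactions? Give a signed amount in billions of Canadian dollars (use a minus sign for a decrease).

Discount-window repayment $41 billion: reserves −$41B, deposits 0.
Government account inflow $53 billion: reserves −$53B, deposits −$53B.
FX sale $5.5 billion: reserves −$5.5B, deposits 0.
OMO purchase (from banks) $83 billion: reserves +$83B, deposits 0.
Totals: Δreserves = −$16.5B, Δdeposits = −$53B.
Δrequired reserves = 14% × −$53B = −$7.42B.
Δexcess reserves = Δreserves − Δrequired = −$16.5B − (−$7.42B) = -$9.08 billion.

-$9.08 billion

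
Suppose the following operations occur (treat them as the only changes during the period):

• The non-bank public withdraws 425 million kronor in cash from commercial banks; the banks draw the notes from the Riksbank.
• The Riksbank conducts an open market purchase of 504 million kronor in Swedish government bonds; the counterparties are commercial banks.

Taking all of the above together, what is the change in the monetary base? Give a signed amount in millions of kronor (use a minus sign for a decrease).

+504 million

Currency withdrawal 425 million kronor: just a shift between currency and reserves — both are base money → 0.
OMO purchase (from banks) 504 million kronor: Riksbank balance sheet expands → +504M.
Net: 0 + 504 = +504 million.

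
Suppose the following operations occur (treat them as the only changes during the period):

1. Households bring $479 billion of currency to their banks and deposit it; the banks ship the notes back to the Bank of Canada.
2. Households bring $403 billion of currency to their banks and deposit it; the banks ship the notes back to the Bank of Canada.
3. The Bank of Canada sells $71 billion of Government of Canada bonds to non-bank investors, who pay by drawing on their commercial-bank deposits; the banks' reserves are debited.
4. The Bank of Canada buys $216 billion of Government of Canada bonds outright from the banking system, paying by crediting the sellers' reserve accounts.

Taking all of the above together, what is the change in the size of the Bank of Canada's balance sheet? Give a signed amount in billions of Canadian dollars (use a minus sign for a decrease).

+$145 billion

Currency deposit $479 billion: only the composition of liabilities changes → 0.
Currency deposit $403 billion: only the composition of liabilities changes → 0.
Asset sale (to non-banks) $71 billion: a Bank of Canada asset is shed → −$71B.
OMO purchase (from banks) $216 billion: a Bank of Canada asset is acquired → +$216B.
Net: 0 + 0 − 71 + 216 = +$145 billion.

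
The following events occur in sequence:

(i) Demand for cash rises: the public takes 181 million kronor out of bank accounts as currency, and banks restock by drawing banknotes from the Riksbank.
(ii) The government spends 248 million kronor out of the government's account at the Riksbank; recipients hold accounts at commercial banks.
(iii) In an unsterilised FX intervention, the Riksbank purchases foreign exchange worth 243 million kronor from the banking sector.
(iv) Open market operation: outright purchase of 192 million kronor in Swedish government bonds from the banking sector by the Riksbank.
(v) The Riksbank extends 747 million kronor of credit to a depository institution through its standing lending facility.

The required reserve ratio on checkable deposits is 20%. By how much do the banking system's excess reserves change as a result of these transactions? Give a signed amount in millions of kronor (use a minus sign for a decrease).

+1235.6 million

Currency withdrawal 181 million kronor: reserves −181M, deposits −181M.
Government spending 248 million kronor: reserves +248M, deposits +248M.
FX purchase 243 million kronor: reserves +243M, deposits 0.
OMO purchase (from banks) 192 million kronor: reserves +192M, deposits 0.
Discount-window loan 747 million kronor: reserves +747M, deposits 0.
Totals: Δreserves = +1249M, Δdeposits = +67M.
Δrequired reserves = 20% × +67M = +13.4M.
Δexcess reserves = Δreserves − Δrequired = +1249M − (+13.4M) = +1235.6 million.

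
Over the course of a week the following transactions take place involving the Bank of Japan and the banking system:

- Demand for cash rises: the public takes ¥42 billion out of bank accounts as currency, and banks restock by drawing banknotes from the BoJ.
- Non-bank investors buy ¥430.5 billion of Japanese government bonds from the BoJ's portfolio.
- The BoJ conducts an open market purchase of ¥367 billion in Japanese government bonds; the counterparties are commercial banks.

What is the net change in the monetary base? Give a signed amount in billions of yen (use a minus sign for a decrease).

BoJ balance sheet:
  Assets:      Securities −¥63.5B
  Liabilities: Bank reserves −¥105.5B, Currency in circulation +¥42B
Monetary base = currency + reserves: +¥42B + (−¥105.5B) = -¥63.5 billion.

-¥63.5 billion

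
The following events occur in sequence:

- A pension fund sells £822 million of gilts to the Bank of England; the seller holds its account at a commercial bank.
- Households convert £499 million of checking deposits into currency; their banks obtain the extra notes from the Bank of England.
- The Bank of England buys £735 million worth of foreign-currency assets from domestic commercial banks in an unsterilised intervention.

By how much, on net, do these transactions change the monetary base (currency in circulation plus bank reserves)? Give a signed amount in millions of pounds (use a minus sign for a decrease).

+£1557 million

Bank of England balance sheet:
  Assets:      Securities +£822M, Foreign assets +£735M
  Liabilities: Bank reserves +£1058M, Currency in circulation +£499M
Commercial banking system:
  Assets:      Reserves at CB +£1058M, Foreign assets −£735M
  Liabilities: Checkable deposits +£323M
Monetary base = currency + reserves: +£499M + (+£1058M) = +£1557 million.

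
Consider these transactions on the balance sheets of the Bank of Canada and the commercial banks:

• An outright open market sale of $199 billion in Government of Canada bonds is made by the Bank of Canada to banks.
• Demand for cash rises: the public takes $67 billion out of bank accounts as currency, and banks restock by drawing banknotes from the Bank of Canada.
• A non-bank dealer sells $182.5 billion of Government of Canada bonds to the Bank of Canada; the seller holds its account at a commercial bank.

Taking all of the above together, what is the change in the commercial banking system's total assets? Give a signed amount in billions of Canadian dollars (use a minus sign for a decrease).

OMO sale (to banks) $199 billion: just an asset swap on bank balance sheets → 0.
Currency withdrawal $67 billion: bank balance sheets shrink → −$67B.
Asset purchase (from non-banks) $182.5 billion: bank balance sheets expand → +$182.5B.
Net: 0 − 67 + 182.5 = +$115.5 billion.

+$115.5 billion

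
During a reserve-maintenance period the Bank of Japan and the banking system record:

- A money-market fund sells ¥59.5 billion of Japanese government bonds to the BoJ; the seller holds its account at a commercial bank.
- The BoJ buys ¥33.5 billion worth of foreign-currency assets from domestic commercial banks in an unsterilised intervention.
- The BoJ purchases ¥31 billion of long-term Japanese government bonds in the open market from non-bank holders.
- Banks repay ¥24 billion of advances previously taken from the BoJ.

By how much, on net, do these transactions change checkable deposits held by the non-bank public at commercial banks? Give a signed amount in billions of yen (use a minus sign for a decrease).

Asset purchase (from non-banks) ¥59.5 billion: non-bank counterparties' bank balances rise → +¥59.5B.
FX purchase ¥33.5 billion: the counterparty is a bank, so public deposits are unchanged → 0.
Asset purchase (from non-banks) ¥31 billion: non-bank counterparties' bank balances rise → +¥31B.
Discount-window repayment ¥24 billion: the counterparty is a bank, so public deposits are unchanged → 0.
Net: 59.5 + 0 + 31 + 0 = +¥90.5 billion.

+¥90.5 billion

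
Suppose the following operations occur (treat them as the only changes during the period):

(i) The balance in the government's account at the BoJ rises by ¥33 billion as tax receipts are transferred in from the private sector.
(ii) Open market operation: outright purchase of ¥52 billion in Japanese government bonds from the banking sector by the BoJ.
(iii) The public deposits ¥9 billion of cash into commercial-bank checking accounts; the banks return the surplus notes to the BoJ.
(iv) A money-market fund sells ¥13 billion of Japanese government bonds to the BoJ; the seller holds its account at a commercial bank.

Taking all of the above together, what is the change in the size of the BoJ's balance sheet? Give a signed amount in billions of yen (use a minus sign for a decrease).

BoJ balance sheet:
  Assets:      Securities +¥65B
  Liabilities: Bank reserves +¥41B, Currency in circulation −¥9B, Government deposits +¥33B
Commercial banking system:
  Assets:      Reserves at CB +¥41B, Securities −¥52B
  Liabilities: Checkable deposits −¥11B
Change in total BoJ assets = +¥65 billion.

+¥65 billion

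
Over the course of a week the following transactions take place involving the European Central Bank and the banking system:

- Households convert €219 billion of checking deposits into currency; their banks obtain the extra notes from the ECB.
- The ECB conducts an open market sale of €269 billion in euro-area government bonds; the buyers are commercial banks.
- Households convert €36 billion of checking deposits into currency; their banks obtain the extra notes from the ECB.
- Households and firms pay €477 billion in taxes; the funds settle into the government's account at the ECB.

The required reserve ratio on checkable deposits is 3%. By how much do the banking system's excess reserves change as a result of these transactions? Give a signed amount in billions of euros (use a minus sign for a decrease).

Currency withdrawal €219 billion: reserves −€219B, deposits −€219B.
OMO sale (to banks) €269 billion: reserves −€269B, deposits 0.
Currency withdrawal €36 billion: reserves −€36B, deposits −€36B.
Government account inflow €477 billion: reserves −€477B, deposits −€477B.
Totals: Δreserves = −€1001B, Δdeposits = −€732B.
Δrequired reserves = 3% × −€732B = −€21.96B.
Δexcess reserves = Δreserves − Δrequired = −€1001B − (−€21.96B) = -€979.04 billion.

-€979.04 billion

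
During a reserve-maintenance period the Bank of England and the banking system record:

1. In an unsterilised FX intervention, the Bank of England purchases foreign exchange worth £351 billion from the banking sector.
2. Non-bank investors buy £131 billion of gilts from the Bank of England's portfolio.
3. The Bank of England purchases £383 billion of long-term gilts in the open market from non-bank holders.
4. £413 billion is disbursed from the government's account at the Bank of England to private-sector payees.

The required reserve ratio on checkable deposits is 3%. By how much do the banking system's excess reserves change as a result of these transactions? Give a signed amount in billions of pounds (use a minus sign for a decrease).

+£996.05 billion

FX purchase £351 billion: reserves +£351B, deposits 0.
Asset sale (to non-banks) £131 billion: reserves −£131B, deposits −£131B.
Asset purchase (from non-banks) £383 billion: reserves +£383B, deposits +£383B.
Government spending £413 billion: reserves +£413B, deposits +£413B.
Totals: Δreserves = +£1016B, Δdeposits = +£665B.
Δrequired reserves = 3% × +£665B = +£19.95B.
Δexcess reserves = Δreserves − Δrequired = +£1016B − (+£19.95B) = +£996.05 billion.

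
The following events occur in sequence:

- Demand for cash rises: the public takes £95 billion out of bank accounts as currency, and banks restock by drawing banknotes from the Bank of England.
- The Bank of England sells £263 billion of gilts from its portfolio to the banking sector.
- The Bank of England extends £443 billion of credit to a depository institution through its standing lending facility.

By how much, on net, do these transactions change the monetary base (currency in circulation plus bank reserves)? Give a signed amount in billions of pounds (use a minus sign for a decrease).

+£180 billion

Currency withdrawal £95 billion: just a shift between currency and reserves — both are base money → 0.
OMO sale (to banks) £263 billion: Bank of England balance sheet contracts → −£263B.
Discount-window loan £443 billion: Bank of England balance sheet expands → +£443B.
Net: 0 − 263 + 443 = +£180 billion.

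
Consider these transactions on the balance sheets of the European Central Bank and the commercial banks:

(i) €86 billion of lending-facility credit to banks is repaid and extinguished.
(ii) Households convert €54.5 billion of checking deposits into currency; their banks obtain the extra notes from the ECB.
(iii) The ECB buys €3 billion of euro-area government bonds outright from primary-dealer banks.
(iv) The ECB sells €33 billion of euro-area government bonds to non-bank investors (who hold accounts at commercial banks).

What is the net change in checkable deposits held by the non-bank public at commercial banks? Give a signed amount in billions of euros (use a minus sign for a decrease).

ECB balance sheet:
  Assets:      Securities −€30B, Loans to banks −€86B
  Liabilities: Bank reserves −€170.5B, Currency in circulation +€54.5B
Commercial banking system:
  Assets:      Reserves at CB −€170.5B, Securities −€3B
  Liabilities: Checkable deposits −€87.5B, Borrowings from CB −€86B
So the change in checkable deposits held by the non-bank public at commercial banks is -€87.5 billion.

-€87.5 billion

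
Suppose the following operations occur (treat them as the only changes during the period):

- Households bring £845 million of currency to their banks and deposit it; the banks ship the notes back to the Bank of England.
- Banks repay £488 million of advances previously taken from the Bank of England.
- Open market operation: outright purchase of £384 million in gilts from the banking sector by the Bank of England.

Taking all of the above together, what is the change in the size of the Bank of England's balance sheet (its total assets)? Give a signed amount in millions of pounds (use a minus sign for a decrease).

Currency deposit £845 million: only the composition of liabilities changes → 0.
Discount-window repayment £488 million: a Bank of England asset is shed → −£488M.
OMO purchase (from banks) £384 million: a Bank of England asset is acquired → +£384M.
Net: 0 − 488 + 384 = -£104 million.

-£104 million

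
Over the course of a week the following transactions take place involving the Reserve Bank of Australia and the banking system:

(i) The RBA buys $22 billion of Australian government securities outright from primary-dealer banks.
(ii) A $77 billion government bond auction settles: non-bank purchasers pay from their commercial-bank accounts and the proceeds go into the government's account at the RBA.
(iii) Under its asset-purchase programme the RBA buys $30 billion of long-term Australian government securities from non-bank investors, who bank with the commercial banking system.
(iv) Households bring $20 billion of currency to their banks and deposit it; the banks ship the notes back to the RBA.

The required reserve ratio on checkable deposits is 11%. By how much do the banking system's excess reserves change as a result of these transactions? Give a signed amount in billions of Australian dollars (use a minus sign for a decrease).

OMO purchase (from banks) $22 billion: reserves +$22B, deposits 0.
Government account inflow $77 billion: reserves −$77B, deposits −$77B.
Asset purchase (from non-banks) $30 billion: reserves +$30B, deposits +$30B.
Currency deposit $20 billion: reserves +$20B, deposits +$20B.
Totals: Δreserves = −$5B, Δdeposits = −$27B.
Δrequired reserves = 11% × −$27B = −$2.97B.
Δexcess reserves = Δreserves − Δrequired = −$5B − (−$2.97B) = -$2.03 billion.

-$2.03 billion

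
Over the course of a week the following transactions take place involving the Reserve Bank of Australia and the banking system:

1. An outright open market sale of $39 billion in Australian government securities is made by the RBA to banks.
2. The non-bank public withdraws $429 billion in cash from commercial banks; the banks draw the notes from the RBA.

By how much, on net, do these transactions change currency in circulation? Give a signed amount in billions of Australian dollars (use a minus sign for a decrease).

OMO sale (to banks) $39 billion: no currency enters or leaves circulation → 0.
Currency withdrawal $429 billion: notes leave the central bank → +$429B.
Net: 0 + 429 = +$429 billion.

+$429 billion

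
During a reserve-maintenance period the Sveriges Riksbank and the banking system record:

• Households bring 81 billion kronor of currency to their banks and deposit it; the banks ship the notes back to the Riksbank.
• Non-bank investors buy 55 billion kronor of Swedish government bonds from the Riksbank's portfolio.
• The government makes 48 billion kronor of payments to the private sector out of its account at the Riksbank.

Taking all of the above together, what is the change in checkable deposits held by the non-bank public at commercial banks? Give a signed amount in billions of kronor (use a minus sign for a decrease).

Riksbank balance sheet:
  Assets:      Securities −55B
  Liabilities: Bank reserves +74B, Currency in circulation −81B, Government deposits −48B
Commercial banking system:
  Assets:      Reserves at CB +74B
  Liabilities: Checkable deposits +74B
So the change in checkable deposits held by the non-bank public at commercial banks is +74 billion.

+74 billion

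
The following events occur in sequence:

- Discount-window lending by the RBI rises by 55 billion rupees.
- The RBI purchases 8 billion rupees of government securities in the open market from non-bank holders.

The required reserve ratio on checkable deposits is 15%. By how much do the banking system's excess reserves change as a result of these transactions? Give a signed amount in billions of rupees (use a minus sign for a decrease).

+61.8 billion

Discount-window loan 55 billion rupees: reserves +55B, deposits 0.
Asset purchase (from non-banks) 8 billion rupees: reserves +8B, deposits +8B.
Totals: Δreserves = +63B, Δdeposits = +8B.
Δrequired reserves = 15% × +8B = +1.2B.
Δexcess reserves = Δreserves − Δrequired = +63B − (+1.2B) = +61.8 billion.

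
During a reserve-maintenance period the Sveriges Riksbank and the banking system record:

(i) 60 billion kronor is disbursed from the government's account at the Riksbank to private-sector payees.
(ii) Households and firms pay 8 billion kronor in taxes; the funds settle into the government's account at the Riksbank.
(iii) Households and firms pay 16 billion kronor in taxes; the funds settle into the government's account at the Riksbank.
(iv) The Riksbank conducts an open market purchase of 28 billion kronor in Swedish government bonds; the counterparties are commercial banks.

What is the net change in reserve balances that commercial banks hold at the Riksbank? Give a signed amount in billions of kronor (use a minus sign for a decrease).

+64 billion

Riksbank balance sheet:
  Assets:      Securities +28B
  Liabilities: Bank reserves +64B, Government deposits −36B
Commercial banking system:
  Assets:      Reserves at CB +64B, Securities −28B
  Liabilities: Checkable deposits +36B
So the change in reserve balances that commercial banks hold at the Riksbank is +64 billion.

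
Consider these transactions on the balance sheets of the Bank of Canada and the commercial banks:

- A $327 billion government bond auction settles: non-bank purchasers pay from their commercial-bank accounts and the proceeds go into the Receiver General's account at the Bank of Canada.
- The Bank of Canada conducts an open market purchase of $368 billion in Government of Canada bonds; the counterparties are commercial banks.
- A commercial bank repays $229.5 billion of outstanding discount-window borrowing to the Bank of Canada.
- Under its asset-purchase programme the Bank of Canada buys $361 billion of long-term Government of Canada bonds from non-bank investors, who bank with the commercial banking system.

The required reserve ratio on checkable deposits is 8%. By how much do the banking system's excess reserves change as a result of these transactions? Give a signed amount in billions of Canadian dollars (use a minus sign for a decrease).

Government account inflow $327 billion: reserves −$327B, deposits −$327B.
OMO purchase (from banks) $368 billion: reserves +$368B, deposits 0.
Discount-window repayment $229.5 billion: reserves −$229.5B, deposits 0.
Asset purchase (from non-banks) $361 billion: reserves +$361B, deposits +$361B.
Totals: Δreserves = +$172.5B, Δdeposits = +$34B.
Δrequired reserves = 8% × +$34B = +$2.72B.
Δexcess reserves = Δreserves − Δrequired = +$172.5B − (+$2.72B) = +$169.78 billion.

+$169.78 billion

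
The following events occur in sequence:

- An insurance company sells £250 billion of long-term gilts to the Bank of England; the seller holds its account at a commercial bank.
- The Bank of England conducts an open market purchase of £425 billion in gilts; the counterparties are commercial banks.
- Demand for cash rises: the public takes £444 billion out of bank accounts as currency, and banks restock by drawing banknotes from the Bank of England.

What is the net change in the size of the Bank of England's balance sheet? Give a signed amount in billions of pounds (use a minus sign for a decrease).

+£675 billion

Asset purchase (from non-banks) £250 billion: a Bank of England asset is acquired → +£250B.
OMO purchase (from banks) £425 billion: a Bank of England asset is acquired → +£425B.
Currency withdrawal £444 billion: only the composition of liabilities changes → 0.
Net: 250 + 425 + 0 = +£675 billion.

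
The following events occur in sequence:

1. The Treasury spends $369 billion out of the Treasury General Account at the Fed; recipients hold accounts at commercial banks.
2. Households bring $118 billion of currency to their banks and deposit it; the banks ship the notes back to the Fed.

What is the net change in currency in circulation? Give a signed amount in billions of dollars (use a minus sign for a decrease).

Government spending $369 billion: no currency enters or leaves circulation → 0.
Currency deposit $118 billion: notes return to the central bank → −$118B.
Net: 0 − 118 = -$118 billion.

-$118 billion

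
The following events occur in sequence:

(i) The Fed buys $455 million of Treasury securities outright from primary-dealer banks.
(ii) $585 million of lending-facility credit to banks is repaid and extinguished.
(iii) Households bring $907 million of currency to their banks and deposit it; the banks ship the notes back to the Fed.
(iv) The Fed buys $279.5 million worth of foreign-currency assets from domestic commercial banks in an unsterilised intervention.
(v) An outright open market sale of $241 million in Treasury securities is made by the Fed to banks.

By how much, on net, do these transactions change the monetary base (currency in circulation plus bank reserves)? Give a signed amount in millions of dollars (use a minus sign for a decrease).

-$91.5 million

OMO purchase (from banks) $455 million: Fed balance sheet expands → +$455M.
Discount-window repayment $585 million: Fed balance sheet contracts → −$585M.
Currency deposit $907 million: just a shift between currency and reserves — both are base money → 0.
FX purchase $279.5 million: Fed balance sheet expands → +$279.5M.
OMO sale (to banks) $241 million: Fed balance sheet contracts → −$241M.
Net: 455 − 585 + 0 + 279.5 − 241 = -$91.5 million.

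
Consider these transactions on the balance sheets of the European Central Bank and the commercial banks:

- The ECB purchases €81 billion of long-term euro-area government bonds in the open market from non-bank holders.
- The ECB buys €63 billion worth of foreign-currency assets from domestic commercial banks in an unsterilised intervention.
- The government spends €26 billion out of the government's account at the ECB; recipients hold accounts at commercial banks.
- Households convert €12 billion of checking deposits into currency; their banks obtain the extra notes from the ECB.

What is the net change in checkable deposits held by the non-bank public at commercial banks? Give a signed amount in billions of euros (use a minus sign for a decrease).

+€95 billion

Asset purchase (from non-banks) €81 billion: non-bank counterparties' bank balances rise → +€81B.
FX purchase €63 billion: the counterparty is a bank, so public deposits are unchanged → 0.
Government spending €26 billion: non-bank counterparties' bank balances rise → +€26B.
Currency withdrawal €12 billion: non-bank counterparties' bank balances fall → −€12B.
Net: 81 + 0 + 26 − 12 = +€95 billion.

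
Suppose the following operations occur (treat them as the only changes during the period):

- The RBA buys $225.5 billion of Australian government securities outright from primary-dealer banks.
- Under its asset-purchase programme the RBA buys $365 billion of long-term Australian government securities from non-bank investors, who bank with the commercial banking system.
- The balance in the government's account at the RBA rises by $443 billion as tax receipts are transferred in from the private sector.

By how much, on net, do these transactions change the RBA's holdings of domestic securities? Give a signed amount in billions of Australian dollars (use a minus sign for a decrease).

RBA balance sheet:
  Assets:      Securities +$590.5B
  Liabilities: Bank reserves +$147.5B, Government deposits +$443B
Commercial banking system:
  Assets:      Reserves at CB +$147.5B, Securities −$225.5B
  Liabilities: Checkable deposits −$78B
So the change in the RBA's holdings of domestic securities is +$590.5 billion.

+$590.5 billion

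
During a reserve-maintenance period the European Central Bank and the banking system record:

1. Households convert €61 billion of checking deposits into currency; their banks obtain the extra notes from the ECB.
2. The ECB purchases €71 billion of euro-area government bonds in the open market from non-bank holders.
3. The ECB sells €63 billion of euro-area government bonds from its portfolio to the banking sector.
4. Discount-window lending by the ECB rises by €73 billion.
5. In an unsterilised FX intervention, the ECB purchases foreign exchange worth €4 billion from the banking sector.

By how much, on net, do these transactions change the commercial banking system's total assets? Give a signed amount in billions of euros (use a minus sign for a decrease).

Currency withdrawal €61 billion: bank balance sheets shrink → −€61B.
Asset purchase (from non-banks) €71 billion: bank balance sheets expand → +€71B.
OMO sale (to banks) €63 billion: just an asset swap on bank balance sheets → 0.
Discount-window loan €73 billion: bank balance sheets expand → +€73B.
FX purchase €4 billion: just an asset swap on bank balance sheets → 0.
Net: −61 + 71 + 0 + 73 + 0 = +€83 billion.

+€83 billion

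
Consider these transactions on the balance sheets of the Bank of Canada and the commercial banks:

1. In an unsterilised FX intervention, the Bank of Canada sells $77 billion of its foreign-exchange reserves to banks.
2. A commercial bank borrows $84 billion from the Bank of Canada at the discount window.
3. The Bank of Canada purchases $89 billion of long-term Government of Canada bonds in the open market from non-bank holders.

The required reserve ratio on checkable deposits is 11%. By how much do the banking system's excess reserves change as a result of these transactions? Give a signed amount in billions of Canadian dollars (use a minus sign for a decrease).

FX sale $77 billion: reserves −$77B, deposits 0.
Discount-window loan $84 billion: reserves +$84B, deposits 0.
Asset purchase (from non-banks) $89 billion: reserves +$89B, deposits +$89B.
Totals: Δreserves = +$96B, Δdeposits = +$89B.
Δrequired reserves = 11% × +$89B = +$9.79B.
Δexcess reserves = Δreserves − Δrequired = +$96B − (+$9.79B) = +$86.21 billion.

+$86.21 billion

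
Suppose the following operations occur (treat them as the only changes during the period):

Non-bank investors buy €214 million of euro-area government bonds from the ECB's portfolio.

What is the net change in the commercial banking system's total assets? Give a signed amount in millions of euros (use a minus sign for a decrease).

Asset sale (to non-banks) €214 million: bank balance sheets shrink → −€214M.

-€214 million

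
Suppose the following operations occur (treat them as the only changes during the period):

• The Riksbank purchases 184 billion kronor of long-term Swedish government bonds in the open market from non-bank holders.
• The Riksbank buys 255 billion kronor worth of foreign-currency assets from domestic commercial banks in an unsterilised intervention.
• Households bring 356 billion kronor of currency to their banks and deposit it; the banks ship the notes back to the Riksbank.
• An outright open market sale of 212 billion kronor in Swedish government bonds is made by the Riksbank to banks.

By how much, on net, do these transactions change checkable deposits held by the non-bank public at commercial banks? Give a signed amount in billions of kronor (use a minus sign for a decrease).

+540 billion

Riksbank balance sheet:
  Assets:      Securities −28B, Foreign assets +255B
  Liabilities: Bank reserves +583B, Currency in circulation −356B
Commercial banking system:
  Assets:      Reserves at CB +583B, Securities +212B, Foreign assets −255B
  Liabilities: Checkable deposits +540B
So the change in checkable deposits held by the non-bank public at commercial banks is +540 billion.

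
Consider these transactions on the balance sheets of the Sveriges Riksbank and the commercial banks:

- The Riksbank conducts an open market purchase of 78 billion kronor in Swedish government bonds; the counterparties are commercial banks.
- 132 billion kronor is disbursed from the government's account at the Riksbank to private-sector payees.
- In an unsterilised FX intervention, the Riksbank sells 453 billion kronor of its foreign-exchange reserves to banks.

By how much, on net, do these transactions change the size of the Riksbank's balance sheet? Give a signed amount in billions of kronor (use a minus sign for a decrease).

-375 billion

OMO purchase (from banks) 78 billion kronor: a Riksbank asset is acquired → +78B.
Government spending 132 billion kronor: only the composition of liabilities changes → 0.
FX sale 453 billion kronor: a Riksbank asset is shed → −453B.
Net: 78 + 0 − 453 = -375 billion.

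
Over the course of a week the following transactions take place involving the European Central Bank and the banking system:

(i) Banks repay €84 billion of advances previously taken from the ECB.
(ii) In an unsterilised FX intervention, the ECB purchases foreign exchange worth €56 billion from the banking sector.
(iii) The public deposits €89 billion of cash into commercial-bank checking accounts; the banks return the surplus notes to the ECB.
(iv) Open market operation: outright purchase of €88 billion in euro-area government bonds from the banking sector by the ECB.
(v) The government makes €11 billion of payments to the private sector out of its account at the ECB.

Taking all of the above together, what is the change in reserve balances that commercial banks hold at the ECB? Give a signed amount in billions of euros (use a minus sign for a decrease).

Discount-window repayment €84 billion: repayment is debited from reserves → −€84B.
FX purchase €56 billion: the ECB pays by crediting reserve accounts → +€56B.
Currency deposit €89 billion: returned notes are swapped for reserve credit → +€89B.
OMO purchase (from banks) €88 billion: the ECB pays by crediting reserve accounts → +€88B.
Government spending €11 billion: government payments flow into bank reserve accounts → +€11B.
Net: −84 + 56 + 89 + 88 + 11 = +€160 billion.

+€160 billion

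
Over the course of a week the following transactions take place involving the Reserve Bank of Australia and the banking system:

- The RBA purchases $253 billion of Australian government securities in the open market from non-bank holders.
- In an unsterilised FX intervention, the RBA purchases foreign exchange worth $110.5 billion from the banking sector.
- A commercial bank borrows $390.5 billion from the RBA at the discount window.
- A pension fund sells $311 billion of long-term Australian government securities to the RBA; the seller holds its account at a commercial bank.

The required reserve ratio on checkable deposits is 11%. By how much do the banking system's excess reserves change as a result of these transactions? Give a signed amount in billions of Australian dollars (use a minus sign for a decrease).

Asset purchase (from non-banks) $253 billion: reserves +$253B, deposits +$253B.
FX purchase $110.5 billion: reserves +$110.5B, deposits 0.
Discount-window loan $390.5 billion: reserves +$390.5B, deposits 0.
Asset purchase (from non-banks) $311 billion: reserves +$311B, deposits +$311B.
Totals: Δreserves = +$1065B, Δdeposits = +$564B.
Δrequired reserves = 11% × +$564B = +$62.04B.
Δexcess reserves = Δreserves − Δrequired = +$1065B − (+$62.04B) = +$1002.96 billion.

+$1002.96 billion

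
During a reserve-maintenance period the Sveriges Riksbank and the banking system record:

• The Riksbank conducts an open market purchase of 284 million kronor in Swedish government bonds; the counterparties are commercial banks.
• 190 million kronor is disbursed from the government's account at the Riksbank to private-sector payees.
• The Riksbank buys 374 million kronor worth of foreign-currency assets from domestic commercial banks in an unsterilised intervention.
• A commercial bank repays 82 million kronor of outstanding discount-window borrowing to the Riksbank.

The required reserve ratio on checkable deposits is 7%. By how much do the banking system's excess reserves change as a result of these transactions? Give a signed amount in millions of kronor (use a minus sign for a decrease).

OMO purchase (from banks) 284 million kronor: reserves +284M, deposits 0.
Government spending 190 million kronor: reserves +190M, deposits +190M.
FX purchase 374 million kronor: reserves +374M, deposits 0.
Discount-window repayment 82 million kronor: reserves −82M, deposits 0.
Totals: Δreserves = +766M, Δdeposits = +190M.
Δrequired reserves = 7% × +190M = +13.3M.
Δexcess reserves = Δreserves − Δrequired = +766M − (+13.3M) = +752.7 million.

+752.7 million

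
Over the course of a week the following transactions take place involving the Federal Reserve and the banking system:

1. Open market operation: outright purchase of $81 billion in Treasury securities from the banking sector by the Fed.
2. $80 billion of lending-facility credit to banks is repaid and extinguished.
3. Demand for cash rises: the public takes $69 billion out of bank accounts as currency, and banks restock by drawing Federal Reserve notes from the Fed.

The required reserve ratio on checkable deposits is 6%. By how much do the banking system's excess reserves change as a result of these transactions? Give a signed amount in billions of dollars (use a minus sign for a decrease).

-$63.86 billion

OMO purchase (from banks) $81 billion: reserves +$81B, deposits 0.
Discount-window repayment $80 billion: reserves −$80B, deposits 0.
Currency withdrawal $69 billion: reserves −$69B, deposits −$69B.
Totals: Δreserves = −$68B, Δdeposits = −$69B.
Δrequired reserves = 6% × −$69B = −$4.14B.
Δexcess reserves = Δreserves − Δrequired = −$68B − (−$4.14B) = -$63.86 billion.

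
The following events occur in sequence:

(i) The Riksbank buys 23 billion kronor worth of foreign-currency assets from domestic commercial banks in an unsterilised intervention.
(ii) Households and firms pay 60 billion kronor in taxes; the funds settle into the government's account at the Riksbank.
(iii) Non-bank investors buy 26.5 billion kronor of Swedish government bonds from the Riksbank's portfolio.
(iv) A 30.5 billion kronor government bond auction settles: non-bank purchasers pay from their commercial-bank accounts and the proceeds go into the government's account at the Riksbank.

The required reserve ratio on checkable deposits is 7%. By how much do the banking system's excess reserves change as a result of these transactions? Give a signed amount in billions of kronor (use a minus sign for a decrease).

FX purchase 23 billion kronor: reserves +23B, deposits 0.
Government account inflow 60 billion kronor: reserves −60B, deposits −60B.
Asset sale (to non-banks) 26.5 billion kronor: reserves −26.5B, deposits −26.5B.
Government account inflow 30.5 billion kronor: reserves −30.5B, deposits −30.5B.
Totals: Δreserves = −94B, Δdeposits = −117B.
Δrequired reserves = 7% × −117B = −8.19B.
Δexcess reserves = Δreserves − Δrequired = −94B − (−8.19B) = -85.81 billion.

-85.81 billion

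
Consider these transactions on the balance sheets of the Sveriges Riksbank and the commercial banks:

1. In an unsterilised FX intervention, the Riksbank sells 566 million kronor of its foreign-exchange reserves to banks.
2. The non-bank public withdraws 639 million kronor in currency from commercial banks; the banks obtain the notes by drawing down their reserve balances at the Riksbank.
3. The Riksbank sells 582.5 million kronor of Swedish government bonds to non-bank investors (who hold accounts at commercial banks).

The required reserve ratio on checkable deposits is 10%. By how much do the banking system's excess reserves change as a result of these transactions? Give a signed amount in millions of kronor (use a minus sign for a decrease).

-1665.35 million

FX sale 566 million kronor: reserves −566M, deposits 0.
Currency withdrawal 639 million kronor: reserves −639M, deposits −639M.
Asset sale (to non-banks) 582.5 million kronor: reserves −582.5M, deposits −582.5M.
Totals: Δreserves = −1787.5M, Δdeposits = −1221.5M.
Δrequired reserves = 10% × −1221.5M = −122.15M.
Δexcess reserves = Δreserves − Δrequired = −1787.5M − (−122.15M) = -1665.35 million.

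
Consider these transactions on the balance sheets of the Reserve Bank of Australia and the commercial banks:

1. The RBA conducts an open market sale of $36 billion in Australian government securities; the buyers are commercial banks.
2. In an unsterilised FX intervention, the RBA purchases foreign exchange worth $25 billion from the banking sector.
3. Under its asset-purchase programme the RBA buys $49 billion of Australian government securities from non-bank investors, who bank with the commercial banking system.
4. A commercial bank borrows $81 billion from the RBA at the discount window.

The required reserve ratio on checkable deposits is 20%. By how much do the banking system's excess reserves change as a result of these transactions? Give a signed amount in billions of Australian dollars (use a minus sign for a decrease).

OMO sale (to banks) $36 billion: reserves −$36B, deposits 0.
FX purchase $25 billion: reserves +$25B, deposits 0.
Asset purchase (from non-banks) $49 billion: reserves +$49B, deposits +$49B.
Discount-window loan $81 billion: reserves +$81B, deposits 0.
Totals: Δreserves = +$119B, Δdeposits = +$49B.
Δrequired reserves = 20% × +$49B = +$9.8B.
Δexcess reserves = Δreserves − Δrequired = +$119B − (+$9.8B) = +$109.2 billion.

+$109.2 billion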